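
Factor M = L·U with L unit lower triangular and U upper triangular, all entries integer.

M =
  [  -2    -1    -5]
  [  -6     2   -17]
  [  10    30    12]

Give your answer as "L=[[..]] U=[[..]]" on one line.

L=[[1,0,0],[3,1,0],[-5,5,1]] U=[[-2,-1,-5],[0,5,-2],[0,0,-3]]

  R1 -= 3·R0 → [0,5,-2]
  R2 -= -5·R0 → [0,25,-13]
  R2 -= 5·R1 → [0,0,-3]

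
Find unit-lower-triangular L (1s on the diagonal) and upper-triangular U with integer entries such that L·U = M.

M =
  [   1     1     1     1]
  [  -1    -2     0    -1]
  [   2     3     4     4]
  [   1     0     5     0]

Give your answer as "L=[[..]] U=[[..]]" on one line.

  r1 -= -1·r0 → [0,-1,1,0]
  r2 -= 2·r0 → [0,1,2,2]
  r3 -= 1·r0 → [0,-1,4,-1]
  r2 -= -1·r1 → [0,0,3,2]
  r3 -= 1·r1 → [0,0,3,-1]
  r3 -= 1·r2 → [0,0,0,-3]

L=[[1,0,0,0],[-1,1,0,0],[2,-1,1,0],[1,1,1,1]] U=[[1,1,1,1],[0,-1,1,0],[0,0,3,2],[0,0,0,-3]]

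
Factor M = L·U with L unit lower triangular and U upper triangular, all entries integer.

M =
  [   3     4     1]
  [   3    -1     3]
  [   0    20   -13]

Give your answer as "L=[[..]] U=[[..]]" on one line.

L=[[1,0,0],[1,1,0],[0,-4,1]] U=[[3,4,1],[0,-5,2],[0,0,-5]]

  row1 -= 1·row0 → [0,-5,2]
  row2 -= 0·row0 → [0,20,-13]
  row2 -= -4·row1 → [0,0,-5]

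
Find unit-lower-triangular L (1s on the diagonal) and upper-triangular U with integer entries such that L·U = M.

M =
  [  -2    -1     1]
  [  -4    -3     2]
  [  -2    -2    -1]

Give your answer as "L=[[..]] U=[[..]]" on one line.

  r1 -= 2·r0 → [0,-1,0]
  r2 -= 1·r0 → [0,-1,-2]
  r2 -= 1·r1 → [0,0,-2]

L=[[1,0,0],[2,1,0],[1,1,1]] U=[[-2,-1,1],[0,-1,0],[0,0,-2]]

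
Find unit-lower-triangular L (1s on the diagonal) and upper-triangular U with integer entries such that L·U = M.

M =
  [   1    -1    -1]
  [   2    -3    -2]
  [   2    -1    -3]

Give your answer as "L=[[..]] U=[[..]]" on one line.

  r1 -= 2·r0 → [0,-1,0]
  r2 -= 2·r0 → [0,1,-1]
  r2 -= -1·r1 → [0,0,-1]

L=[[1,0,0],[2,1,0],[2,-1,1]] U=[[1,-1,-1],[0,-1,0],[0,0,-1]]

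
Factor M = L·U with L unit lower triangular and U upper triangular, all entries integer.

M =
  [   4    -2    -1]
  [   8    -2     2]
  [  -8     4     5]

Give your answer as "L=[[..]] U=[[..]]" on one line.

  r1 -= 2·r0 → [0,2,4]
  r2 -= -2·r0 → [0,0,3]
  r2 -= 0·r1 → [0,0,3]

L=[[1,0,0],[2,1,0],[-2,0,1]] U=[[4,-2,-1],[0,2,4],[0,0,3]]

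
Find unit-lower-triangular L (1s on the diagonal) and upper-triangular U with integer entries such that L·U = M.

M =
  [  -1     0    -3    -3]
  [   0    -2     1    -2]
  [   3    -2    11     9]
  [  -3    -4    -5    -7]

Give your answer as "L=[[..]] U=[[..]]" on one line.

  r1 -= 0·r0 → [0,-2,1,-2]
  r2 -= -3·r0 → [0,-2,2,0]
  r3 -= 3·r0 → [0,-4,4,2]
  r2 -= 1·r1 → [0,0,1,2]
  r3 -= 2·r1 → [0,0,2,6]
  r3 -= 2·r2 → [0,0,0,2]

L=[[1,0,0,0],[0,1,0,0],[-3,1,1,0],[3,2,2,1]] U=[[-1,0,-3,-3],[0,-2,1,-2],[0,0,1,2],[0,0,0,2]]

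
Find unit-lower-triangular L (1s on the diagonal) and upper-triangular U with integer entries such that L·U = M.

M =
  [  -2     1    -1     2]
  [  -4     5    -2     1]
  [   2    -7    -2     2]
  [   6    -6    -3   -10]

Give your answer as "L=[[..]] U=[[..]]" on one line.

L=[[1,0,0,0],[2,1,0,0],[-1,-2,1,0],[-3,-1,2,1]] U=[[-2,1,-1,2],[0,3,0,-3],[0,0,-3,-2],[0,0,0,-3]]

  row1 -= 2·row0 → [0,3,0,-3]
  row2 -= -1·row0 → [0,-6,-3,4]
  row3 -= -3·row0 → [0,-3,-6,-4]
  row2 -= -2·row1 → [0,0,-3,-2]
  row3 -= -1·row1 → [0,0,-6,-7]
  row3 -= 2·row2 → [0,0,0,-3]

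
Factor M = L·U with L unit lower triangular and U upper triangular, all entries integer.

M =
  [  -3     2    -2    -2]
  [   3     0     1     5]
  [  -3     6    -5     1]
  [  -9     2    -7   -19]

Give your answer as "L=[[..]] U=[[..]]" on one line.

  R1 -= -1·R0 → [0,2,-1,3]
  R2 -= 1·R0 → [0,4,-3,3]
  R3 -= 3·R0 → [0,-4,-1,-13]
  R2 -= 2·R1 → [0,0,-1,-3]
  R3 -= -2·R1 → [0,0,-3,-7]
  R3 -= 3·R2 → [0,0,0,2]

L=[[1,0,0,0],[-1,1,0,0],[1,2,1,0],[3,-2,3,1]] U=[[-3,2,-2,-2],[0,2,-1,3],[0,0,-1,-3],[0,0,0,2]]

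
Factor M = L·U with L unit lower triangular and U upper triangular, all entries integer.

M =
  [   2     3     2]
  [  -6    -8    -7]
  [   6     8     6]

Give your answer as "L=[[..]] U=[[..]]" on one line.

L=[[1,0,0],[-3,1,0],[3,-1,1]] U=[[2,3,2],[0,1,-1],[0,0,-1]]

  row1 -= -3·row0 → [0,1,-1]
  row2 -= 3·row0 → [0,-1,0]
  row2 -= -1·row1 → [0,0,-1]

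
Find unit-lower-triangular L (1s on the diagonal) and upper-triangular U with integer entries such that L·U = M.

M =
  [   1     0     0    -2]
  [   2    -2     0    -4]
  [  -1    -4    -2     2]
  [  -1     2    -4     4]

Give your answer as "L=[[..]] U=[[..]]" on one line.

  r1 -= 2·r0 → [0,-2,0,0]
  r2 -= -1·r0 → [0,-4,-2,0]
  r3 -= -1·r0 → [0,2,-4,2]
  r2 -= 2·r1 → [0,0,-2,0]
  r3 -= -1·r1 → [0,0,-4,2]
  r3 -= 2·r2 → [0,0,0,2]

L=[[1,0,0,0],[2,1,0,0],[-1,2,1,0],[-1,-1,2,1]] U=[[1,0,0,-2],[0,-2,0,0],[0,0,-2,0],[0,0,0,2]]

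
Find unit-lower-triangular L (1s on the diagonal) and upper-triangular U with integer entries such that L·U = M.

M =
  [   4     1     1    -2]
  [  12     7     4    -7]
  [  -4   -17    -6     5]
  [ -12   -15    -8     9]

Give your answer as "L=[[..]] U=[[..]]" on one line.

  R1 -= 3·R0 → [0,4,1,-1]
  R2 -= -1·R0 → [0,-16,-5,3]
  R3 -= -3·R0 → [0,-12,-5,3]
  R2 -= -4·R1 → [0,0,-1,-1]
  R3 -= -3·R1 → [0,0,-2,0]
  R3 -= 2·R2 → [0,0,0,2]

L=[[1,0,0,0],[3,1,0,0],[-1,-4,1,0],[-3,-3,2,1]] U=[[4,1,1,-2],[0,4,1,-1],[0,0,-1,-1],[0,0,0,2]]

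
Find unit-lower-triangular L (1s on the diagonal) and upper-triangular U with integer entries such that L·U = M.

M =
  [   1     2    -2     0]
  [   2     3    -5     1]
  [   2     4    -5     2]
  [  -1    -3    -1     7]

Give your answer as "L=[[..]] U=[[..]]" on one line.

  R1 -= 2·R0 → [0,-1,-1,1]
  R2 -= 2·R0 → [0,0,-1,2]
  R3 -= -1·R0 → [0,-1,-3,7]
  R2 -= 0·R1 → [0,0,-1,2]
  R3 -= 1·R1 → [0,0,-2,6]
  R3 -= 2·R2 → [0,0,0,2]

L=[[1,0,0,0],[2,1,0,0],[2,0,1,0],[-1,1,2,1]] U=[[1,2,-2,0],[0,-1,-1,1],[0,0,-1,2],[0,0,0,2]]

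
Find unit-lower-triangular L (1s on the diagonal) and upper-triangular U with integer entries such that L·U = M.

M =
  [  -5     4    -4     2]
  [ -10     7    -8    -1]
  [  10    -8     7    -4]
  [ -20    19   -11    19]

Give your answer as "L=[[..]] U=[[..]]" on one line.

  R1 -= 2·R0 → [0,-1,0,-5]
  R2 -= -2·R0 → [0,0,-1,0]
  R3 -= 4·R0 → [0,3,5,11]
  R2 -= 0·R1 → [0,0,-1,0]
  R3 -= -3·R1 → [0,0,5,-4]
  R3 -= -5·R2 → [0,0,0,-4]

L=[[1,0,0,0],[2,1,0,0],[-2,0,1,0],[4,-3,-5,1]] U=[[-5,4,-4,2],[0,-1,0,-5],[0,0,-1,0],[0,0,0,-4]]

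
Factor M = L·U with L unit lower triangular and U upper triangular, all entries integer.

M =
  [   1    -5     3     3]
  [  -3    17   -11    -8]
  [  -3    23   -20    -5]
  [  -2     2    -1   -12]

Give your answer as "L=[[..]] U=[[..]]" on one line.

  row1 -= -3·row0 → [0,2,-2,1]
  row2 -= -3·row0 → [0,8,-11,4]
  row3 -= -2·row0 → [0,-8,5,-6]
  row2 -= 4·row1 → [0,0,-3,0]
  row3 -= -4·row1 → [0,0,-3,-2]
  row3 -= 1·row2 → [0,0,0,-2]

L=[[1,0,0,0],[-3,1,0,0],[-3,4,1,0],[-2,-4,1,1]] U=[[1,-5,3,3],[0,2,-2,1],[0,0,-3,0],[0,0,0,-2]]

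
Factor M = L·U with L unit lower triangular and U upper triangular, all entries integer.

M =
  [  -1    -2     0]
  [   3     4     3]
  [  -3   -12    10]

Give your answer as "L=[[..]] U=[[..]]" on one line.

L=[[1,0,0],[-3,1,0],[3,3,1]] U=[[-1,-2,0],[0,-2,3],[0,0,1]]

  row1 -= -3·row0 → [0,-2,3]
  row2 -= 3·row0 → [0,-6,10]
  row2 -= 3·row1 → [0,0,1]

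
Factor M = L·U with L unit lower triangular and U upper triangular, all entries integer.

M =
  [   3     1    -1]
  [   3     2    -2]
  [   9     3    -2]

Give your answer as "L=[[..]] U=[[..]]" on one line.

L=[[1,0,0],[1,1,0],[3,0,1]] U=[[3,1,-1],[0,1,-1],[0,0,1]]

  r1 -= 1·r0 → [0,1,-1]
  r2 -= 3·r0 → [0,0,1]
  r2 -= 0·r1 → [0,0,1]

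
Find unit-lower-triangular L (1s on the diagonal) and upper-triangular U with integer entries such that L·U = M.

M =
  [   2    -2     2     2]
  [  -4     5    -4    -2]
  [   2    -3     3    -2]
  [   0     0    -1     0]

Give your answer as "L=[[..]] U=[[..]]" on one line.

  R1 -= -2·R0 → [0,1,0,2]
  R2 -= 1·R0 → [0,-1,1,-4]
  R3 -= 0·R0 → [0,0,-1,0]
  R2 -= -1·R1 → [0,0,1,-2]
  R3 -= 0·R1 → [0,0,-1,0]
  R3 -= -1·R2 → [0,0,0,-2]

L=[[1,0,0,0],[-2,1,0,0],[1,-1,1,0],[0,0,-1,1]] U=[[2,-2,2,2],[0,1,0,2],[0,0,1,-2],[0,0,0,-2]]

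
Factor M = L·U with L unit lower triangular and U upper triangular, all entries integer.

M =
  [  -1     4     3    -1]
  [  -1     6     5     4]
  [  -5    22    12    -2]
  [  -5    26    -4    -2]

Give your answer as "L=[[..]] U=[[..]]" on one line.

  row1 -= 1·row0 → [0,2,2,5]
  row2 -= 5·row0 → [0,2,-3,3]
  row3 -= 5·row0 → [0,6,-19,3]
  row2 -= 1·row1 → [0,0,-5,-2]
  row3 -= 3·row1 → [0,0,-25,-12]
  row3 -= 5·row2 → [0,0,0,-2]

L=[[1,0,0,0],[1,1,0,0],[5,1,1,0],[5,3,5,1]] U=[[-1,4,3,-1],[0,2,2,5],[0,0,-5,-2],[0,0,0,-2]]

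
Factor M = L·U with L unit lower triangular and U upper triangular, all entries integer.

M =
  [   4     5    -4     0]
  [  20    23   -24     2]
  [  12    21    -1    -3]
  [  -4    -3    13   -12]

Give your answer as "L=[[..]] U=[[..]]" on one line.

  R1 -= 5·R0 → [0,-2,-4,2]
  R2 -= 3·R0 → [0,6,11,-3]
  R3 -= -1·R0 → [0,2,9,-12]
  R2 -= -3·R1 → [0,0,-1,3]
  R3 -= -1·R1 → [0,0,5,-10]
  R3 -= -5·R2 → [0,0,0,5]

L=[[1,0,0,0],[5,1,0,0],[3,-3,1,0],[-1,-1,-5,1]] U=[[4,5,-4,0],[0,-2,-4,2],[0,0,-1,3],[0,0,0,5]]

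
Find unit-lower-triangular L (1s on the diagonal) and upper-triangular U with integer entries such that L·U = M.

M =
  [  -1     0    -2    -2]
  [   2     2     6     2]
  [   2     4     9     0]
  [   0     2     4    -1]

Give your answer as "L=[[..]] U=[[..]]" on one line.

L=[[1,0,0,0],[-2,1,0,0],[-2,2,1,0],[0,1,2,1]] U=[[-1,0,-2,-2],[0,2,2,-2],[0,0,1,0],[0,0,0,1]]

  r1 -= -2·r0 → [0,2,2,-2]
  r2 -= -2·r0 → [0,4,5,-4]
  r3 -= 0·r0 → [0,2,4,-1]
  r2 -= 2·r1 → [0,0,1,0]
  r3 -= 1·r1 → [0,0,2,1]
  r3 -= 2·r2 → [0,0,0,1]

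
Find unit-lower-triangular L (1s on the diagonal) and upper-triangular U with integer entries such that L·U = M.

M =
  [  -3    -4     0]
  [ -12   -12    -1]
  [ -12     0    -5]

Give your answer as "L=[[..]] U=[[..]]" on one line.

  r1 -= 4·r0 → [0,4,-1]
  r2 -= 4·r0 → [0,16,-5]
  r2 -= 4·r1 → [0,0,-1]

L=[[1,0,0],[4,1,0],[4,4,1]] U=[[-3,-4,0],[0,4,-1],[0,0,-1]]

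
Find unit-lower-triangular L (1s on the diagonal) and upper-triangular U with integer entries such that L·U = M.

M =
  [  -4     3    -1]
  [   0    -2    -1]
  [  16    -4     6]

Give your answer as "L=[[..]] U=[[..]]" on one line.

  row1 -= 0·row0 → [0,-2,-1]
  row2 -= -4·row0 → [0,8,2]
  row2 -= -4·row1 → [0,0,-2]

L=[[1,0,0],[0,1,0],[-4,-4,1]] U=[[-4,3,-1],[0,-2,-1],[0,0,-2]]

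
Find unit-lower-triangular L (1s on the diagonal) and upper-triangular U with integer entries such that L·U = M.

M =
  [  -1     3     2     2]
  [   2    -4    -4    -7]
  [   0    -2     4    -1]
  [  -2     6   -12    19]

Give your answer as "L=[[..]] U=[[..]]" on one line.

  row1 -= -2·row0 → [0,2,0,-3]
  row2 -= 0·row0 → [0,-2,4,-1]
  row3 -= 2·row0 → [0,0,-16,15]
  row2 -= -1·row1 → [0,0,4,-4]
  row3 -= 0·row1 → [0,0,-16,15]
  row3 -= -4·row2 → [0,0,0,-1]

L=[[1,0,0,0],[-2,1,0,0],[0,-1,1,0],[2,0,-4,1]] U=[[-1,3,2,2],[0,2,0,-3],[0,0,4,-4],[0,0,0,-1]]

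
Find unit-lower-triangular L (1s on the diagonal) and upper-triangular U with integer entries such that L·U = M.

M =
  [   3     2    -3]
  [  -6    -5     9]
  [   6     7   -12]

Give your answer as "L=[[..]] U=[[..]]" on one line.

L=[[1,0,0],[-2,1,0],[2,-3,1]] U=[[3,2,-3],[0,-1,3],[0,0,3]]

  row1 -= -2·row0 → [0,-1,3]
  row2 -= 2·row0 → [0,3,-6]
  row2 -= -3·row1 → [0,0,3]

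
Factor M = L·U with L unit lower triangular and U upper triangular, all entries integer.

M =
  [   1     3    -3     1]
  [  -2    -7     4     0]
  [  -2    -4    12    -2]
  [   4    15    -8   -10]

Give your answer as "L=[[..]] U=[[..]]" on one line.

  R1 -= -2·R0 → [0,-1,-2,2]
  R2 -= -2·R0 → [0,2,6,0]
  R3 -= 4·R0 → [0,3,4,-14]
  R2 -= -2·R1 → [0,0,2,4]
  R3 -= -3·R1 → [0,0,-2,-8]
  R3 -= -1·R2 → [0,0,0,-4]

L=[[1,0,0,0],[-2,1,0,0],[-2,-2,1,0],[4,-3,-1,1]] U=[[1,3,-3,1],[0,-1,-2,2],[0,0,2,4],[0,0,0,-4]]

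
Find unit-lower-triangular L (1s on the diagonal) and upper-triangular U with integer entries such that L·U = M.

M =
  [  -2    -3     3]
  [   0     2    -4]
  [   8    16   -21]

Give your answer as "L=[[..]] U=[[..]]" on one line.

  r1 -= 0·r0 → [0,2,-4]
  r2 -= -4·r0 → [0,4,-9]
  r2 -= 2·r1 → [0,0,-1]

L=[[1,0,0],[0,1,0],[-4,2,1]] U=[[-2,-3,3],[0,2,-4],[0,0,-1]]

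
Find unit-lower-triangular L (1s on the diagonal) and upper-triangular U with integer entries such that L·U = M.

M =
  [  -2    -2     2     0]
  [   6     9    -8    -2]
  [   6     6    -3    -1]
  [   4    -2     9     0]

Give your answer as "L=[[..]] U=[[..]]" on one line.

  row1 -= -3·row0 → [0,3,-2,-2]
  row2 -= -3·row0 → [0,0,3,-1]
  row3 -= -2·row0 → [0,-6,13,0]
  row2 -= 0·row1 → [0,0,3,-1]
  row3 -= -2·row1 → [0,0,9,-4]
  row3 -= 3·row2 → [0,0,0,-1]

L=[[1,0,0,0],[-3,1,0,0],[-3,0,1,0],[-2,-2,3,1]] U=[[-2,-2,2,0],[0,3,-2,-2],[0,0,3,-1],[0,0,0,-1]]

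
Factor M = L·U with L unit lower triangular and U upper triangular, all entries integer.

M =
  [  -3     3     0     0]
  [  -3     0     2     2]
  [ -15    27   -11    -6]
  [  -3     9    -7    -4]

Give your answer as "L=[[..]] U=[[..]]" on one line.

L=[[1,0,0,0],[1,1,0,0],[5,-4,1,0],[1,-2,1,1]] U=[[-3,3,0,0],[0,-3,2,2],[0,0,-3,2],[0,0,0,-2]]

  row1 -= 1·row0 → [0,-3,2,2]
  row2 -= 5·row0 → [0,12,-11,-6]
  row3 -= 1·row0 → [0,6,-7,-4]
  row2 -= -4·row1 → [0,0,-3,2]
  row3 -= -2·row1 → [0,0,-3,0]
  row3 -= 1·row2 → [0,0,0,-2]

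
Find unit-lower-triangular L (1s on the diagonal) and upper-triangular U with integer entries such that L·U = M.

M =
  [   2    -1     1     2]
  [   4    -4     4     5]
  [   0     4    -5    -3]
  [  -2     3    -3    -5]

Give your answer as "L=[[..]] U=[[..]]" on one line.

  r1 -= 2·r0 → [0,-2,2,1]
  r2 -= 0·r0 → [0,4,-5,-3]
  r3 -= -1·r0 → [0,2,-2,-3]
  r2 -= -2·r1 → [0,0,-1,-1]
  r3 -= -1·r1 → [0,0,0,-2]
  r3 -= 0·r2 → [0,0,0,-2]

L=[[1,0,0,0],[2,1,0,0],[0,-2,1,0],[-1,-1,0,1]] U=[[2,-1,1,2],[0,-2,2,1],[0,0,-1,-1],[0,0,0,-2]]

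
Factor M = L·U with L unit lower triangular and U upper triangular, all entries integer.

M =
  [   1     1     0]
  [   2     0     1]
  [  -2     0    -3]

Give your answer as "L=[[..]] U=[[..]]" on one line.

  r1 -= 2·r0 → [0,-2,1]
  r2 -= -2·r0 → [0,2,-3]
  r2 -= -1·r1 → [0,0,-2]

L=[[1,0,0],[2,1,0],[-2,-1,1]] U=[[1,1,0],[0,-2,1],[0,0,-2]]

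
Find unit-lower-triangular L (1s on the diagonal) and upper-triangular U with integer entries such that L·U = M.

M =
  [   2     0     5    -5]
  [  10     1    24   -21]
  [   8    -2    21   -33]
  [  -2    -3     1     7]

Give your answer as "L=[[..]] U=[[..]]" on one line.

  row1 -= 5·row0 → [0,1,-1,4]
  row2 -= 4·row0 → [0,-2,1,-13]
  row3 -= -1·row0 → [0,-3,6,2]
  row2 -= -2·row1 → [0,0,-1,-5]
  row3 -= -3·row1 → [0,0,3,14]
  row3 -= -3·row2 → [0,0,0,-1]

L=[[1,0,0,0],[5,1,0,0],[4,-2,1,0],[-1,-3,-3,1]] U=[[2,0,5,-5],[0,1,-1,4],[0,0,-1,-5],[0,0,0,-1]]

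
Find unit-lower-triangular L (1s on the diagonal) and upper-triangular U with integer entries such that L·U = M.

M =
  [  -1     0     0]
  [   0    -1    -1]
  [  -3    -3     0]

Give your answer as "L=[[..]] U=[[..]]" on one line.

L=[[1,0,0],[0,1,0],[3,3,1]] U=[[-1,0,0],[0,-1,-1],[0,0,3]]

  row1 -= 0·row0 → [0,-1,-1]
  row2 -= 3·row0 → [0,-3,0]
  row2 -= 3·row1 → [0,0,3]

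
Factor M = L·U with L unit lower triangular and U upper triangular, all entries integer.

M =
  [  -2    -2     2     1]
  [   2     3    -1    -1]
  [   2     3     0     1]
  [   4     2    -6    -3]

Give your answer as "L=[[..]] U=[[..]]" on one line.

  r1 -= -1·r0 → [0,1,1,0]
  r2 -= -1·r0 → [0,1,2,2]
  r3 -= -2·r0 → [0,-2,-2,-1]
  r2 -= 1·r1 → [0,0,1,2]
  r3 -= -2·r1 → [0,0,0,-1]
  r3 -= 0·r2 → [0,0,0,-1]

L=[[1,0,0,0],[-1,1,0,0],[-1,1,1,0],[-2,-2,0,1]] U=[[-2,-2,2,1],[0,1,1,0],[0,0,1,2],[0,0,0,-1]]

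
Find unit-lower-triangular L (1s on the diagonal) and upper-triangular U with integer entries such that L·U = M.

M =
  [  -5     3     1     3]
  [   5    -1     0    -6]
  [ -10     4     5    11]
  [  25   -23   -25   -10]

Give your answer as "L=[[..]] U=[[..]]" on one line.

L=[[1,0,0,0],[-1,1,0,0],[2,-1,1,0],[-5,-4,-4,1]] U=[[-5,3,1,3],[0,2,1,-3],[0,0,4,2],[0,0,0,1]]

  R1 -= -1·R0 → [0,2,1,-3]
  R2 -= 2·R0 → [0,-2,3,5]
  R3 -= -5·R0 → [0,-8,-20,5]
  R2 -= -1·R1 → [0,0,4,2]
  R3 -= -4·R1 → [0,0,-16,-7]
  R3 -= -4·R2 → [0,0,0,1]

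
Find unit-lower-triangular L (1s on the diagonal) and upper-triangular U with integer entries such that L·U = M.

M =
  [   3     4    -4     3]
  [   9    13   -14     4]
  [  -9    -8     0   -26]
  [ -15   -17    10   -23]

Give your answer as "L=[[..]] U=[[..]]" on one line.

L=[[1,0,0,0],[3,1,0,0],[-3,4,1,0],[-5,3,1,1]] U=[[3,4,-4,3],[0,1,-2,-5],[0,0,-4,3],[0,0,0,4]]

  R1 -= 3·R0 → [0,1,-2,-5]
  R2 -= -3·R0 → [0,4,-12,-17]
  R3 -= -5·R0 → [0,3,-10,-8]
  R2 -= 4·R1 → [0,0,-4,3]
  R3 -= 3·R1 → [0,0,-4,7]
  R3 -= 1·R2 → [0,0,0,4]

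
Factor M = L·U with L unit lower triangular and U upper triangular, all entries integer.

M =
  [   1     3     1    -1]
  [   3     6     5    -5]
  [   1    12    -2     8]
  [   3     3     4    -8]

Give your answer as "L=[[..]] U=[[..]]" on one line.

  R1 -= 3·R0 → [0,-3,2,-2]
  R2 -= 1·R0 → [0,9,-3,9]
  R3 -= 3·R0 → [0,-6,1,-5]
  R2 -= -3·R1 → [0,0,3,3]
  R3 -= 2·R1 → [0,0,-3,-1]
  R3 -= -1·R2 → [0,0,0,2]

L=[[1,0,0,0],[3,1,0,0],[1,-3,1,0],[3,2,-1,1]] U=[[1,3,1,-1],[0,-3,2,-2],[0,0,3,3],[0,0,0,2]]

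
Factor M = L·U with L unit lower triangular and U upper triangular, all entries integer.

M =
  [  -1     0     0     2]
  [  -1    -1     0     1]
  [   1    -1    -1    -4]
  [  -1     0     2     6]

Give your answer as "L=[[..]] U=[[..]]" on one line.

  row1 -= 1·row0 → [0,-1,0,-1]
  row2 -= -1·row0 → [0,-1,-1,-2]
  row3 -= 1·row0 → [0,0,2,4]
  row2 -= 1·row1 → [0,0,-1,-1]
  row3 -= 0·row1 → [0,0,2,4]
  row3 -= -2·row2 → [0,0,0,2]

L=[[1,0,0,0],[1,1,0,0],[-1,1,1,0],[1,0,-2,1]] U=[[-1,0,0,2],[0,-1,0,-1],[0,0,-1,-1],[0,0,0,2]]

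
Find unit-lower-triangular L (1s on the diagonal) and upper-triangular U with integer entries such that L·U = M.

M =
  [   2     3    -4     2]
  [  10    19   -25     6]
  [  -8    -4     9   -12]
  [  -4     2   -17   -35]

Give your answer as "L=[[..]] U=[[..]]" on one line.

  R1 -= 5·R0 → [0,4,-5,-4]
  R2 -= -4·R0 → [0,8,-7,-4]
  R3 -= -2·R0 → [0,8,-25,-31]
  R2 -= 2·R1 → [0,0,3,4]
  R3 -= 2·R1 → [0,0,-15,-23]
  R3 -= -5·R2 → [0,0,0,-3]

L=[[1,0,0,0],[5,1,0,0],[-4,2,1,0],[-2,2,-5,1]] U=[[2,3,-4,2],[0,4,-5,-4],[0,0,3,4],[0,0,0,-3]]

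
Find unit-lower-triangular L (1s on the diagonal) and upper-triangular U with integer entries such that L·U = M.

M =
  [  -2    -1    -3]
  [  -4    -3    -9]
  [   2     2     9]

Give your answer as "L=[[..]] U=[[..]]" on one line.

  row1 -= 2·row0 → [0,-1,-3]
  row2 -= -1·row0 → [0,1,6]
  row2 -= -1·row1 → [0,0,3]

L=[[1,0,0],[2,1,0],[-1,-1,1]] U=[[-2,-1,-3],[0,-1,-3],[0,0,3]]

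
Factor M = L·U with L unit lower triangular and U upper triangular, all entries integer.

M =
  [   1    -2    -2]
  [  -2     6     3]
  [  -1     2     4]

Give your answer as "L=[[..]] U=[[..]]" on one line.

  r1 -= -2·r0 → [0,2,-1]
  r2 -= -1·r0 → [0,0,2]
  r2 -= 0·r1 → [0,0,2]

L=[[1,0,0],[-2,1,0],[-1,0,1]] U=[[1,-2,-2],[0,2,-1],[0,0,2]]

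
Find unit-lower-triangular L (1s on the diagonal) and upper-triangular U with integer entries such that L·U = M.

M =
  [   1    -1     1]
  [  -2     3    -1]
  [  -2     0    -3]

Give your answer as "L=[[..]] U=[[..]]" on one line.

L=[[1,0,0],[-2,1,0],[-2,-2,1]] U=[[1,-1,1],[0,1,1],[0,0,1]]

  R1 -= -2·R0 → [0,1,1]
  R2 -= -2·R0 → [0,-2,-1]
  R2 -= -2·R1 → [0,0,1]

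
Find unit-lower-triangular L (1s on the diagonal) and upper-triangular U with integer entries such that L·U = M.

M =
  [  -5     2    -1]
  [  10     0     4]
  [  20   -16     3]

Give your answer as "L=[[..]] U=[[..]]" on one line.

L=[[1,0,0],[-2,1,0],[-4,-2,1]] U=[[-5,2,-1],[0,4,2],[0,0,3]]

  R1 -= -2·R0 → [0,4,2]
  R2 -= -4·R0 → [0,-8,-1]
  R2 -= -2·R1 → [0,0,3]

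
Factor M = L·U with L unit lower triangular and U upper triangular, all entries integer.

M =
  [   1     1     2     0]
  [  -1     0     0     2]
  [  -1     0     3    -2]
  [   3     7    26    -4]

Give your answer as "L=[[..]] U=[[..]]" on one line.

  r1 -= -1·r0 → [0,1,2,2]
  r2 -= -1·r0 → [0,1,5,-2]
  r3 -= 3·r0 → [0,4,20,-4]
  r2 -= 1·r1 → [0,0,3,-4]
  r3 -= 4·r1 → [0,0,12,-12]
  r3 -= 4·r2 → [0,0,0,4]

L=[[1,0,0,0],[-1,1,0,0],[-1,1,1,0],[3,4,4,1]] U=[[1,1,2,0],[0,1,2,2],[0,0,3,-4],[0,0,0,4]]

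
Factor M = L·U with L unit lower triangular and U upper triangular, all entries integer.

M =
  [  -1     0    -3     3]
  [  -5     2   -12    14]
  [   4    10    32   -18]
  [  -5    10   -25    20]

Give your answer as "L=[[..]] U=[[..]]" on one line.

L=[[1,0,0,0],[5,1,0,0],[-4,5,1,0],[5,5,-5,1]] U=[[-1,0,-3,3],[0,2,3,-1],[0,0,5,-1],[0,0,0,5]]

  R1 -= 5·R0 → [0,2,3,-1]
  R2 -= -4·R0 → [0,10,20,-6]
  R3 -= 5·R0 → [0,10,-10,5]
  R2 -= 5·R1 → [0,0,5,-1]
  R3 -= 5·R1 → [0,0,-25,10]
  R3 -= -5·R2 → [0,0,0,5]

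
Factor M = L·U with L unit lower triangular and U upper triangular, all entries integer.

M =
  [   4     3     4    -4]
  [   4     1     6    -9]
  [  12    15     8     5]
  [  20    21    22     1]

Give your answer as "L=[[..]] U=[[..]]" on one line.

  row1 -= 1·row0 → [0,-2,2,-5]
  row2 -= 3·row0 → [0,6,-4,17]
  row3 -= 5·row0 → [0,6,2,21]
  row2 -= -3·row1 → [0,0,2,2]
  row3 -= -3·row1 → [0,0,8,6]
  row3 -= 4·row2 → [0,0,0,-2]

L=[[1,0,0,0],[1,1,0,0],[3,-3,1,0],[5,-3,4,1]] U=[[4,3,4,-4],[0,-2,2,-5],[0,0,2,2],[0,0,0,-2]]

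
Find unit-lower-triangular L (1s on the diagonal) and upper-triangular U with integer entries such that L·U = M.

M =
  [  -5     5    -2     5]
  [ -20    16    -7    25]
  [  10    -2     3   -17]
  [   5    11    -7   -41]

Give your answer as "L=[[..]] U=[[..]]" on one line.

  r1 -= 4·r0 → [0,-4,1,5]
  r2 -= -2·r0 → [0,8,-1,-7]
  r3 -= -1·r0 → [0,16,-9,-36]
  r2 -= -2·r1 → [0,0,1,3]
  r3 -= -4·r1 → [0,0,-5,-16]
  r3 -= -5·r2 → [0,0,0,-1]

L=[[1,0,0,0],[4,1,0,0],[-2,-2,1,0],[-1,-4,-5,1]] U=[[-5,5,-2,5],[0,-4,1,5],[0,0,1,3],[0,0,0,-1]]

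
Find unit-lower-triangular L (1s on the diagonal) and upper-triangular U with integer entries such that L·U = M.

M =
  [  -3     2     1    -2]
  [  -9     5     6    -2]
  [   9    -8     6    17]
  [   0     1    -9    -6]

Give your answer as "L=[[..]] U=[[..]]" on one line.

L=[[1,0,0,0],[3,1,0,0],[-3,2,1,0],[0,-1,-2,1]] U=[[-3,2,1,-2],[0,-1,3,4],[0,0,3,3],[0,0,0,4]]

  row1 -= 3·row0 → [0,-1,3,4]
  row2 -= -3·row0 → [0,-2,9,11]
  row3 -= 0·row0 → [0,1,-9,-6]
  row2 -= 2·row1 → [0,0,3,3]
  row3 -= -1·row1 → [0,0,-6,-2]
  row3 -= -2·row2 → [0,0,0,4]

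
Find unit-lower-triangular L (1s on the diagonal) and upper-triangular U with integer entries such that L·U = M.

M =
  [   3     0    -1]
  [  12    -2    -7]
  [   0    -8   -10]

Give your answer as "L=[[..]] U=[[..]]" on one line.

  r1 -= 4·r0 → [0,-2,-3]
  r2 -= 0·r0 → [0,-8,-10]
  r2 -= 4·r1 → [0,0,2]

L=[[1,0,0],[4,1,0],[0,4,1]] U=[[3,0,-1],[0,-2,-3],[0,0,2]]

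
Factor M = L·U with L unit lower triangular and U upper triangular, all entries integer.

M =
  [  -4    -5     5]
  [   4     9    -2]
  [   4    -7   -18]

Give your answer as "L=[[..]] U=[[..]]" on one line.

L=[[1,0,0],[-1,1,0],[-1,-3,1]] U=[[-4,-5,5],[0,4,3],[0,0,-4]]

  r1 -= -1·r0 → [0,4,3]
  r2 -= -1·r0 → [0,-12,-13]
  r2 -= -3·r1 → [0,0,-4]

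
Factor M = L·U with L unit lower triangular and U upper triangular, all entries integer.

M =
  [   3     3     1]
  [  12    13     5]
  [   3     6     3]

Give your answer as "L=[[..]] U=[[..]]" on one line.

L=[[1,0,0],[4,1,0],[1,3,1]] U=[[3,3,1],[0,1,1],[0,0,-1]]

  R1 -= 4·R0 → [0,1,1]
  R2 -= 1·R0 → [0,3,2]
  R2 -= 3·R1 → [0,0,-1]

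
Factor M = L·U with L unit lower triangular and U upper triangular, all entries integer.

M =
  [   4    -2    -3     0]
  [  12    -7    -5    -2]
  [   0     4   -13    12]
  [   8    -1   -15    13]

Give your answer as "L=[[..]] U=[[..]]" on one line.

  r1 -= 3·r0 → [0,-1,4,-2]
  r2 -= 0·r0 → [0,4,-13,12]
  r3 -= 2·r0 → [0,3,-9,13]
  r2 -= -4·r1 → [0,0,3,4]
  r3 -= -3·r1 → [0,0,3,7]
  r3 -= 1·r2 → [0,0,0,3]

L=[[1,0,0,0],[3,1,0,0],[0,-4,1,0],[2,-3,1,1]] U=[[4,-2,-3,0],[0,-1,4,-2],[0,0,3,4],[0,0,0,3]]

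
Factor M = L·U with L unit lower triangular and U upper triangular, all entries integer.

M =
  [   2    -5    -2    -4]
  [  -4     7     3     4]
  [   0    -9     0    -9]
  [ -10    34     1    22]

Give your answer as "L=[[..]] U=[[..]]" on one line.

  row1 -= -2·row0 → [0,-3,-1,-4]
  row2 -= 0·row0 → [0,-9,0,-9]
  row3 -= -5·row0 → [0,9,-9,2]
  row2 -= 3·row1 → [0,0,3,3]
  row3 -= -3·row1 → [0,0,-12,-10]
  row3 -= -4·row2 → [0,0,0,2]

L=[[1,0,0,0],[-2,1,0,0],[0,3,1,0],[-5,-3,-4,1]] U=[[2,-5,-2,-4],[0,-3,-1,-4],[0,0,3,3],[0,0,0,2]]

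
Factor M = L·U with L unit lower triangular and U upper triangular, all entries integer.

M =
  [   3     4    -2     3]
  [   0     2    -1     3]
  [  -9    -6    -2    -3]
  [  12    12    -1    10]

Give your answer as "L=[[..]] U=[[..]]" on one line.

L=[[1,0,0,0],[0,1,0,0],[-3,3,1,0],[4,-2,-1,1]] U=[[3,4,-2,3],[0,2,-1,3],[0,0,-5,-3],[0,0,0,1]]

  R1 -= 0·R0 → [0,2,-1,3]
  R2 -= -3·R0 → [0,6,-8,6]
  R3 -= 4·R0 → [0,-4,7,-2]
  R2 -= 3·R1 → [0,0,-5,-3]
  R3 -= -2·R1 → [0,0,5,4]
  R3 -= -1·R2 → [0,0,0,1]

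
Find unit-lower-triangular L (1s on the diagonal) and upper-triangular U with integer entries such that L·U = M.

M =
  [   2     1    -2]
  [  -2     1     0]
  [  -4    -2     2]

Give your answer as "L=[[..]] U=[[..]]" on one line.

  row1 -= -1·row0 → [0,2,-2]
  row2 -= -2·row0 → [0,0,-2]
  row2 -= 0·row1 → [0,0,-2]

L=[[1,0,0],[-1,1,0],[-2,0,1]] U=[[2,1,-2],[0,2,-2],[0,0,-2]]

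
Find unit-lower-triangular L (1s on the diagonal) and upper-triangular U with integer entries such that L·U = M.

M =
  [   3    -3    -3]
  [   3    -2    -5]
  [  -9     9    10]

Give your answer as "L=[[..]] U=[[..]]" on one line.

  R1 -= 1·R0 → [0,1,-2]
  R2 -= -3·R0 → [0,0,1]
  R2 -= 0·R1 → [0,0,1]

L=[[1,0,0],[1,1,0],[-3,0,1]] U=[[3,-3,-3],[0,1,-2],[0,0,1]]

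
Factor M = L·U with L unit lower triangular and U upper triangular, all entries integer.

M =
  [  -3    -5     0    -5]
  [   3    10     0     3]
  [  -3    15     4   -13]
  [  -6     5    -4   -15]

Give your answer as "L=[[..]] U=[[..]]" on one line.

L=[[1,0,0,0],[-1,1,0,0],[1,4,1,0],[2,3,-1,1]] U=[[-3,-5,0,-5],[0,5,0,-2],[0,0,4,0],[0,0,0,1]]

  row1 -= -1·row0 → [0,5,0,-2]
  row2 -= 1·row0 → [0,20,4,-8]
  row3 -= 2·row0 → [0,15,-4,-5]
  row2 -= 4·row1 → [0,0,4,0]
  row3 -= 3·row1 → [0,0,-4,1]
  row3 -= -1·row2 → [0,0,0,1]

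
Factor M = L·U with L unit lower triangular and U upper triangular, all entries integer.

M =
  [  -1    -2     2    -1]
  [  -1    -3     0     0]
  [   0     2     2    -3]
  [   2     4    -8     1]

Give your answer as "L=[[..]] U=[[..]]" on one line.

L=[[1,0,0,0],[1,1,0,0],[0,-2,1,0],[-2,0,2,1]] U=[[-1,-2,2,-1],[0,-1,-2,1],[0,0,-2,-1],[0,0,0,1]]

  row1 -= 1·row0 → [0,-1,-2,1]
  row2 -= 0·row0 → [0,2,2,-3]
  row3 -= -2·row0 → [0,0,-4,-1]
  row2 -= -2·row1 → [0,0,-2,-1]
  row3 -= 0·row1 → [0,0,-4,-1]
  row3 -= 2·row2 → [0,0,0,1]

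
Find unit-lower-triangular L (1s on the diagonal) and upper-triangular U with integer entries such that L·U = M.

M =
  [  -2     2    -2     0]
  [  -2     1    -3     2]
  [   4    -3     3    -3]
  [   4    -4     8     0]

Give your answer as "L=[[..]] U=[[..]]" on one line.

  r1 -= 1·r0 → [0,-1,-1,2]
  r2 -= -2·r0 → [0,1,-1,-3]
  r3 -= -2·r0 → [0,0,4,0]
  r2 -= -1·r1 → [0,0,-2,-1]
  r3 -= 0·r1 → [0,0,4,0]
  r3 -= -2·r2 → [0,0,0,-2]

L=[[1,0,0,0],[1,1,0,0],[-2,-1,1,0],[-2,0,-2,1]] U=[[-2,2,-2,0],[0,-1,-1,2],[0,0,-2,-1],[0,0,0,-2]]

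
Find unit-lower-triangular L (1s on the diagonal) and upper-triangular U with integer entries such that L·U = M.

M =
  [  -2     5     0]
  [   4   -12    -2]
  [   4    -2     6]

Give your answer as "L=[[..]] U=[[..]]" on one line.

  R1 -= -2·R0 → [0,-2,-2]
  R2 -= -2·R0 → [0,8,6]
  R2 -= -4·R1 → [0,0,-2]

L=[[1,0,0],[-2,1,0],[-2,-4,1]] U=[[-2,5,0],[0,-2,-2],[0,0,-2]]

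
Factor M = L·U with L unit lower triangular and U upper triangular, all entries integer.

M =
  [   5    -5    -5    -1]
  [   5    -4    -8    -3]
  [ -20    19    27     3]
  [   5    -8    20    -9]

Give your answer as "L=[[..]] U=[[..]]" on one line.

L=[[1,0,0,0],[1,1,0,0],[-4,-1,1,0],[1,-3,4,1]] U=[[5,-5,-5,-1],[0,1,-3,-2],[0,0,4,-3],[0,0,0,-2]]

  r1 -= 1·r0 → [0,1,-3,-2]
  r2 -= -4·r0 → [0,-1,7,-1]
  r3 -= 1·r0 → [0,-3,25,-8]
  r2 -= -1·r1 → [0,0,4,-3]
  r3 -= -3·r1 → [0,0,16,-14]
  r3 -= 4·r2 → [0,0,0,-2]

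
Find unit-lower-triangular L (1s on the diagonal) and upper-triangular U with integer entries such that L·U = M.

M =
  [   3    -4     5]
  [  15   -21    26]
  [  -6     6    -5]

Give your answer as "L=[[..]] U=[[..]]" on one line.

  R1 -= 5·R0 → [0,-1,1]
  R2 -= -2·R0 → [0,-2,5]
  R2 -= 2·R1 → [0,0,3]

L=[[1,0,0],[5,1,0],[-2,2,1]] U=[[3,-4,5],[0,-1,1],[0,0,3]]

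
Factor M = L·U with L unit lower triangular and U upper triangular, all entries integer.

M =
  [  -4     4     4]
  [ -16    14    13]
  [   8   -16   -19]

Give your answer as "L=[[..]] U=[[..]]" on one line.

L=[[1,0,0],[4,1,0],[-2,4,1]] U=[[-4,4,4],[0,-2,-3],[0,0,1]]

  R1 -= 4·R0 → [0,-2,-3]
  R2 -= -2·R0 → [0,-8,-11]
  R2 -= 4·R1 → [0,0,1]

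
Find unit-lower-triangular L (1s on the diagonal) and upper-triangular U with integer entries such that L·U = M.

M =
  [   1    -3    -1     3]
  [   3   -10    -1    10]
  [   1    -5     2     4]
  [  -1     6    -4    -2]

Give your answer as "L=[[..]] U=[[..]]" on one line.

L=[[1,0,0,0],[3,1,0,0],[1,2,1,0],[-1,-3,-1,1]] U=[[1,-3,-1,3],[0,-1,2,1],[0,0,-1,-1],[0,0,0,3]]

  r1 -= 3·r0 → [0,-1,2,1]
  r2 -= 1·r0 → [0,-2,3,1]
  r3 -= -1·r0 → [0,3,-5,1]
  r2 -= 2·r1 → [0,0,-1,-1]
  r3 -= -3·r1 → [0,0,1,4]
  r3 -= -1·r2 → [0,0,0,3]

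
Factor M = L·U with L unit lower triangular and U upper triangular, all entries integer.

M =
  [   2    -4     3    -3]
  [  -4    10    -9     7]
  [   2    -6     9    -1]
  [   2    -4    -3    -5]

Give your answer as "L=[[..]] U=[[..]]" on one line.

L=[[1,0,0,0],[-2,1,0,0],[1,-1,1,0],[1,0,-2,1]] U=[[2,-4,3,-3],[0,2,-3,1],[0,0,3,3],[0,0,0,4]]

  r1 -= -2·r0 → [0,2,-3,1]
  r2 -= 1·r0 → [0,-2,6,2]
  r3 -= 1·r0 → [0,0,-6,-2]
  r2 -= -1·r1 → [0,0,3,3]
  r3 -= 0·r1 → [0,0,-6,-2]
  r3 -= -2·r2 → [0,0,0,4]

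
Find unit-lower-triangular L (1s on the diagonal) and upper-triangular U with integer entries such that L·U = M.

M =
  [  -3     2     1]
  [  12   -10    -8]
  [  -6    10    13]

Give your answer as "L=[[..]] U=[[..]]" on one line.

L=[[1,0,0],[-4,1,0],[2,-3,1]] U=[[-3,2,1],[0,-2,-4],[0,0,-1]]

  R1 -= -4·R0 → [0,-2,-4]
  R2 -= 2·R0 → [0,6,11]
  R2 -= -3·R1 → [0,0,-1]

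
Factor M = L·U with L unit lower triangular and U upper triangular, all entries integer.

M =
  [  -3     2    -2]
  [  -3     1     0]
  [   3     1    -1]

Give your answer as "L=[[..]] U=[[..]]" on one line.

  row1 -= 1·row0 → [0,-1,2]
  row2 -= -1·row0 → [0,3,-3]
  row2 -= -3·row1 → [0,0,3]

L=[[1,0,0],[1,1,0],[-1,-3,1]] U=[[-3,2,-2],[0,-1,2],[0,0,3]]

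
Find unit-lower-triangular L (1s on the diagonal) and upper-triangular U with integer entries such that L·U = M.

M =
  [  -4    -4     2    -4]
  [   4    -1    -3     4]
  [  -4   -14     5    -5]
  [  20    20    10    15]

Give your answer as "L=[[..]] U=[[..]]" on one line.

L=[[1,0,0,0],[-1,1,0,0],[1,2,1,0],[-5,0,4,1]] U=[[-4,-4,2,-4],[0,-5,-1,0],[0,0,5,-1],[0,0,0,-1]]

  r1 -= -1·r0 → [0,-5,-1,0]
  r2 -= 1·r0 → [0,-10,3,-1]
  r3 -= -5·r0 → [0,0,20,-5]
  r2 -= 2·r1 → [0,0,5,-1]
  r3 -= 0·r1 → [0,0,20,-5]
  r3 -= 4·r2 → [0,0,0,-1]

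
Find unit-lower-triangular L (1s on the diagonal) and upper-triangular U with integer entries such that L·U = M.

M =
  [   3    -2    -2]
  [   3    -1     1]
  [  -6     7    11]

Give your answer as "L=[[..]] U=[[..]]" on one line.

  r1 -= 1·r0 → [0,1,3]
  r2 -= -2·r0 → [0,3,7]
  r2 -= 3·r1 → [0,0,-2]

L=[[1,0,0],[1,1,0],[-2,3,1]] U=[[3,-2,-2],[0,1,3],[0,0,-2]]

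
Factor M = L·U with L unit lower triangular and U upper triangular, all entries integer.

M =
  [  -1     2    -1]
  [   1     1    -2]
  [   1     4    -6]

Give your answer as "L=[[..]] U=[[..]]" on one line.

  R1 -= -1·R0 → [0,3,-3]
  R2 -= -1·R0 → [0,6,-7]
  R2 -= 2·R1 → [0,0,-1]

L=[[1,0,0],[-1,1,0],[-1,2,1]] U=[[-1,2,-1],[0,3,-3],[0,0,-1]]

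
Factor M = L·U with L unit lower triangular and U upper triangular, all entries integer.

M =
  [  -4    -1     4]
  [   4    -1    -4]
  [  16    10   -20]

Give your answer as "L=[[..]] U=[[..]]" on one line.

L=[[1,0,0],[-1,1,0],[-4,-3,1]] U=[[-4,-1,4],[0,-2,0],[0,0,-4]]

  R1 -= -1·R0 → [0,-2,0]
  R2 -= -4·R0 → [0,6,-4]
  R2 -= -3·R1 → [0,0,-4]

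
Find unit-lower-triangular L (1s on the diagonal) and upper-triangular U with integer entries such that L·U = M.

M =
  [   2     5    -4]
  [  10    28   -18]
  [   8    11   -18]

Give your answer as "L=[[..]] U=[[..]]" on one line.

  r1 -= 5·r0 → [0,3,2]
  r2 -= 4·r0 → [0,-9,-2]
  r2 -= -3·r1 → [0,0,4]

L=[[1,0,0],[5,1,0],[4,-3,1]] U=[[2,5,-4],[0,3,2],[0,0,4]]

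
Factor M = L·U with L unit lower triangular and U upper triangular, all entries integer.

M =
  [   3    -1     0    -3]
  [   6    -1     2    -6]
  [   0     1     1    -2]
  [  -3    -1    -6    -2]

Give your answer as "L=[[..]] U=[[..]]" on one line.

  r1 -= 2·r0 → [0,1,2,0]
  r2 -= 0·r0 → [0,1,1,-2]
  r3 -= -1·r0 → [0,-2,-6,-5]
  r2 -= 1·r1 → [0,0,-1,-2]
  r3 -= -2·r1 → [0,0,-2,-5]
  r3 -= 2·r2 → [0,0,0,-1]

L=[[1,0,0,0],[2,1,0,0],[0,1,1,0],[-1,-2,2,1]] U=[[3,-1,0,-3],[0,1,2,0],[0,0,-1,-2],[0,0,0,-1]]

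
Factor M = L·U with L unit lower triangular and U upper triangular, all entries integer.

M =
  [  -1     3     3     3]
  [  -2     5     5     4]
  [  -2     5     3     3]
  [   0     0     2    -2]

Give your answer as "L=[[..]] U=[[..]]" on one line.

L=[[1,0,0,0],[2,1,0,0],[2,1,1,0],[0,0,-1,1]] U=[[-1,3,3,3],[0,-1,-1,-2],[0,0,-2,-1],[0,0,0,-3]]

  row1 -= 2·row0 → [0,-1,-1,-2]
  row2 -= 2·row0 → [0,-1,-3,-3]
  row3 -= 0·row0 → [0,0,2,-2]
  row2 -= 1·row1 → [0,0,-2,-1]
  row3 -= 0·row1 → [0,0,2,-2]
  row3 -= -1·row2 → [0,0,0,-3]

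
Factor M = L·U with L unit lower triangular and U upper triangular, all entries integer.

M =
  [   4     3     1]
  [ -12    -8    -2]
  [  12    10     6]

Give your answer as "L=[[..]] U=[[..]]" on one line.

  r1 -= -3·r0 → [0,1,1]
  r2 -= 3·r0 → [0,1,3]
  r2 -= 1·r1 → [0,0,2]

L=[[1,0,0],[-3,1,0],[3,1,1]] U=[[4,3,1],[0,1,1],[0,0,2]]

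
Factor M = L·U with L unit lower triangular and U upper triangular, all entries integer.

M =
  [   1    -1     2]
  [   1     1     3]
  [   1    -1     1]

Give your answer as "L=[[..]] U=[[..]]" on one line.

  row1 -= 1·row0 → [0,2,1]
  row2 -= 1·row0 → [0,0,-1]
  row2 -= 0·row1 → [0,0,-1]

L=[[1,0,0],[1,1,0],[1,0,1]] U=[[1,-1,2],[0,2,1],[0,0,-1]]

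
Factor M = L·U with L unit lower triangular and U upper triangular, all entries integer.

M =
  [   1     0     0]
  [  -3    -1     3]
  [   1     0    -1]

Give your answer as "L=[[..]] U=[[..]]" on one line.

  r1 -= -3·r0 → [0,-1,3]
  r2 -= 1·r0 → [0,0,-1]
  r2 -= 0·r1 → [0,0,-1]

L=[[1,0,0],[-3,1,0],[1,0,1]] U=[[1,0,0],[0,-1,3],[0,0,-1]]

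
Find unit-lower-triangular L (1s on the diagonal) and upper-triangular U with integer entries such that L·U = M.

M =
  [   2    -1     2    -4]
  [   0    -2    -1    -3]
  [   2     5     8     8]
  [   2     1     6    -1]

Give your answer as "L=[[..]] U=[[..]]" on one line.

L=[[1,0,0,0],[0,1,0,0],[1,-3,1,0],[1,-1,1,1]] U=[[2,-1,2,-4],[0,-2,-1,-3],[0,0,3,3],[0,0,0,-3]]

  row1 -= 0·row0 → [0,-2,-1,-3]
  row2 -= 1·row0 → [0,6,6,12]
  row3 -= 1·row0 → [0,2,4,3]
  row2 -= -3·row1 → [0,0,3,3]
  row3 -= -1·row1 → [0,0,3,0]
  row3 -= 1·row2 → [0,0,0,-3]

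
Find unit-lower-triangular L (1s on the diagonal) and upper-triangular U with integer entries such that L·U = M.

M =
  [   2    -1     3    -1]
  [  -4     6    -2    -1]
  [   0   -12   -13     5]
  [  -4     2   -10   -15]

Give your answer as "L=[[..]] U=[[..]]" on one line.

  R1 -= -2·R0 → [0,4,4,-3]
  R2 -= 0·R0 → [0,-12,-13,5]
  R3 -= -2·R0 → [0,0,-4,-17]
  R2 -= -3·R1 → [0,0,-1,-4]
  R3 -= 0·R1 → [0,0,-4,-17]
  R3 -= 4·R2 → [0,0,0,-1]

L=[[1,0,0,0],[-2,1,0,0],[0,-3,1,0],[-2,0,4,1]] U=[[2,-1,3,-1],[0,4,4,-3],[0,0,-1,-4],[0,0,0,-1]]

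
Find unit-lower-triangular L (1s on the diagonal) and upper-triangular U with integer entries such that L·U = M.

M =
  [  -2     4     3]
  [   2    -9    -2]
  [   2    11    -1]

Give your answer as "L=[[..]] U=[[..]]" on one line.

L=[[1,0,0],[-1,1,0],[-1,-3,1]] U=[[-2,4,3],[0,-5,1],[0,0,5]]

  r1 -= -1·r0 → [0,-5,1]
  r2 -= -1·r0 → [0,15,2]
  r2 -= -3·r1 → [0,0,5]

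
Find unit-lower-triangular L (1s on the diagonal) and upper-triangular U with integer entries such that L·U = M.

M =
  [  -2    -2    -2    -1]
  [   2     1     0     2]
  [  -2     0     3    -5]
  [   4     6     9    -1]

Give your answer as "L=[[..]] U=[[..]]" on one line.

  row1 -= -1·row0 → [0,-1,-2,1]
  row2 -= 1·row0 → [0,2,5,-4]
  row3 -= -2·row0 → [0,2,5,-3]
  row2 -= -2·row1 → [0,0,1,-2]
  row3 -= -2·row1 → [0,0,1,-1]
  row3 -= 1·row2 → [0,0,0,1]

L=[[1,0,0,0],[-1,1,0,0],[1,-2,1,0],[-2,-2,1,1]] U=[[-2,-2,-2,-1],[0,-1,-2,1],[0,0,1,-2],[0,0,0,1]]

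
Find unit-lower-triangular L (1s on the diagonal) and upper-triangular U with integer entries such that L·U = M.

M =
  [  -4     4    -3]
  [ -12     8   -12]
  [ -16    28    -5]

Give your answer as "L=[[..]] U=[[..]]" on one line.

  row1 -= 3·row0 → [0,-4,-3]
  row2 -= 4·row0 → [0,12,7]
  row2 -= -3·row1 → [0,0,-2]

L=[[1,0,0],[3,1,0],[4,-3,1]] U=[[-4,4,-3],[0,-4,-3],[0,0,-2]]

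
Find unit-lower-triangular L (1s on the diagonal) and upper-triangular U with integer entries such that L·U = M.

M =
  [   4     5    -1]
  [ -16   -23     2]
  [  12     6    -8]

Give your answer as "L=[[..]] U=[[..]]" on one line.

  r1 -= -4·r0 → [0,-3,-2]
  r2 -= 3·r0 → [0,-9,-5]
  r2 -= 3·r1 → [0,0,1]

L=[[1,0,0],[-4,1,0],[3,3,1]] U=[[4,5,-1],[0,-3,-2],[0,0,1]]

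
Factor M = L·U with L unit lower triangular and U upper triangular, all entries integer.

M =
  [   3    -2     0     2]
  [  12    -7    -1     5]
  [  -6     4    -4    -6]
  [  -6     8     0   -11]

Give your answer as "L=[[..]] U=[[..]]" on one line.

  r1 -= 4·r0 → [0,1,-1,-3]
  r2 -= -2·r0 → [0,0,-4,-2]
  r3 -= -2·r0 → [0,4,0,-7]
  r2 -= 0·r1 → [0,0,-4,-2]
  r3 -= 4·r1 → [0,0,4,5]
  r3 -= -1·r2 → [0,0,0,3]

L=[[1,0,0,0],[4,1,0,0],[-2,0,1,0],[-2,4,-1,1]] U=[[3,-2,0,2],[0,1,-1,-3],[0,0,-4,-2],[0,0,0,3]]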